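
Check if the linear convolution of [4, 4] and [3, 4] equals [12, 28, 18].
Recompute linear convolution of [4, 4] and [3, 4]: y[0] = 4×3 = 12; y[1] = 4×4 + 4×3 = 28; y[2] = 4×4 = 16 → [12, 28, 16]. Compare to given [12, 28, 18]: they differ at index 2: given 18, correct 16, so answer: No

No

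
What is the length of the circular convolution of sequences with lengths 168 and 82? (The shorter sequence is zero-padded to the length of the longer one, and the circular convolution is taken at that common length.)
Circular convolution (zero-padding the shorter input) has length max(m, n) = max(168, 82) = 168

168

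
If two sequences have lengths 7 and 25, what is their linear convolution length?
Linear/full convolution length: m + n - 1 = 7 + 25 - 1 = 31

31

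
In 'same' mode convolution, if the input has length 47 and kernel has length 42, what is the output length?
'Same' mode returns an output with the same length as the input: 47

47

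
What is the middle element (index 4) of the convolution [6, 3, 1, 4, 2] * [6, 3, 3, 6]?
Use y[k] = Σ_i a[i]·b[k-i] at k=4. y[4] = 3×6 + 1×3 + 4×3 + 2×6 = 45

45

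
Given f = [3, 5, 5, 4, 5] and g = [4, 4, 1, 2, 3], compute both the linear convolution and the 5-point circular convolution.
Linear: y_lin[0] = 3×4 = 12; y_lin[1] = 3×4 + 5×4 = 32; y_lin[2] = 3×1 + 5×4 + 5×4 = 43; y_lin[3] = 3×2 + 5×1 + 5×4 + 4×4 = 47; y_lin[4] = 3×3 + 5×2 + 5×1 + 4×4 + 5×4 = 60; y_lin[5] = 5×3 + 5×2 + 4×1 + 5×4 = 49; y_lin[6] = 5×3 + 4×2 + 5×1 = 28; y_lin[7] = 4×3 + 5×2 = 22; y_lin[8] = 5×3 = 15 → [12, 32, 43, 47, 60, 49, 28, 22, 15]. Circular (length 5): y[0] = 3×4 + 5×3 + 5×2 + 4×1 + 5×4 = 61; y[1] = 3×4 + 5×4 + 5×3 + 4×2 + 5×1 = 60; y[2] = 3×1 + 5×4 + 5×4 + 4×3 + 5×2 = 65; y[3] = 3×2 + 5×1 + 5×4 + 4×4 + 5×3 = 62; y[4] = 3×3 + 5×2 + 5×1 + 4×4 + 5×4 = 60 → [61, 60, 65, 62, 60]

Linear: [12, 32, 43, 47, 60, 49, 28, 22, 15], Circular: [61, 60, 65, 62, 60]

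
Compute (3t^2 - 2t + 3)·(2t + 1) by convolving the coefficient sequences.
Ascending coefficients: a = [3, -2, 3], b = [1, 2]. c[0] = 3×1 = 3; c[1] = 3×2 + -2×1 = 4; c[2] = -2×2 + 3×1 = -1; c[3] = 3×2 = 6. Result coefficients: [3, 4, -1, 6] → 6t^3 - t^2 + 4t + 3

6t^3 - t^2 + 4t + 3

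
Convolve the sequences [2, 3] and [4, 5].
y[0] = 2×4 = 8; y[1] = 2×5 + 3×4 = 22; y[2] = 3×5 = 15

[8, 22, 15]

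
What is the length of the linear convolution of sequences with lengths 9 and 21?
Linear/full convolution length: m + n - 1 = 9 + 21 - 1 = 29

29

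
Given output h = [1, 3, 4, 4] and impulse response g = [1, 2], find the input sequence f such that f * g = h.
Deconvolve h=[1, 3, 4, 4] by g=[1, 2]. Since g[0]=1, solve forward: f[0] = h[0] / 1 = 1; f[1] = (h[1] - 1×2) / 1 = 1; f[2] = (h[2] - 1×2) / 1 = 2. So f = [1, 1, 2]. Check by forward convolution: h[0] = 1×1 = 1; h[1] = 1×2 + 1×1 = 3; h[2] = 1×2 + 2×1 = 4; h[3] = 2×2 = 4

[1, 1, 2]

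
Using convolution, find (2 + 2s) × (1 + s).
Ascending coefficients: a = [2, 2], b = [1, 1]. c[0] = 2×1 = 2; c[1] = 2×1 + 2×1 = 4; c[2] = 2×1 = 2. Result coefficients: [2, 4, 2] → 2 + 4s + 2s^2

2 + 4s + 2s^2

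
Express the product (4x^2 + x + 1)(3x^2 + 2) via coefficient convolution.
Ascending coefficients: a = [1, 1, 4], b = [2, 0, 3]. c[0] = 1×2 = 2; c[1] = 1×0 + 1×2 = 2; c[2] = 1×3 + 1×0 + 4×2 = 11; c[3] = 1×3 + 4×0 = 3; c[4] = 4×3 = 12. Result coefficients: [2, 2, 11, 3, 12] → 12x^4 + 3x^3 + 11x^2 + 2x + 2

12x^4 + 3x^3 + 11x^2 + 2x + 2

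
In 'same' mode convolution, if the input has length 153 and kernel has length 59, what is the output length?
'Same' mode returns an output with the same length as the input: 153

153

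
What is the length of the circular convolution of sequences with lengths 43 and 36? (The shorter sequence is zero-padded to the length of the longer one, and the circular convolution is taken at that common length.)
Circular convolution (zero-padding the shorter input) has length max(m, n) = max(43, 36) = 43

43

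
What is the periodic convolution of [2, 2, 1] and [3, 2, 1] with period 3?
Use y[k] = Σ_j a[j]·b[(k-j) mod 3]. y[0] = 2×3 + 2×1 + 1×2 = 10; y[1] = 2×2 + 2×3 + 1×1 = 11; y[2] = 2×1 + 2×2 + 1×3 = 9. Result: [10, 11, 9]

[10, 11, 9]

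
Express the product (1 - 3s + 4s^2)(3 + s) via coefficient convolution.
Ascending coefficients: a = [1, -3, 4], b = [3, 1]. c[0] = 1×3 = 3; c[1] = 1×1 + -3×3 = -8; c[2] = -3×1 + 4×3 = 9; c[3] = 4×1 = 4. Result coefficients: [3, -8, 9, 4] → 3 - 8s + 9s^2 + 4s^3

3 - 8s + 9s^2 + 4s^3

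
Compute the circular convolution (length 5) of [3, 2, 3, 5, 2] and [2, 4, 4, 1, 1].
Use y[k] = Σ_j u[j]·v[(k-j) mod 5]. y[0] = 3×2 + 2×1 + 3×1 + 5×4 + 2×4 = 39; y[1] = 3×4 + 2×2 + 3×1 + 5×1 + 2×4 = 32; y[2] = 3×4 + 2×4 + 3×2 + 5×1 + 2×1 = 33; y[3] = 3×1 + 2×4 + 3×4 + 5×2 + 2×1 = 35; y[4] = 3×1 + 2×1 + 3×4 + 5×4 + 2×2 = 41. Result: [39, 32, 33, 35, 41]

[39, 32, 33, 35, 41]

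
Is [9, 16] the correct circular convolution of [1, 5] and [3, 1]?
Recompute circular convolution of [1, 5] and [3, 1]: y[0] = 1×3 + 5×1 = 8; y[1] = 1×1 + 5×3 = 16 → [8, 16]. Compare to given [9, 16]: they differ at index 0: given 9, correct 8, so answer: No

No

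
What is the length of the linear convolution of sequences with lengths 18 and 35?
Linear/full convolution length: m + n - 1 = 18 + 35 - 1 = 52

52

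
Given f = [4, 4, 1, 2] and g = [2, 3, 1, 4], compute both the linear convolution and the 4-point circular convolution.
Linear: y_lin[0] = 4×2 = 8; y_lin[1] = 4×3 + 4×2 = 20; y_lin[2] = 4×1 + 4×3 + 1×2 = 18; y_lin[3] = 4×4 + 4×1 + 1×3 + 2×2 = 27; y_lin[4] = 4×4 + 1×1 + 2×3 = 23; y_lin[5] = 1×4 + 2×1 = 6; y_lin[6] = 2×4 = 8 → [8, 20, 18, 27, 23, 6, 8]. Circular (length 4): y[0] = 4×2 + 4×4 + 1×1 + 2×3 = 31; y[1] = 4×3 + 4×2 + 1×4 + 2×1 = 26; y[2] = 4×1 + 4×3 + 1×2 + 2×4 = 26; y[3] = 4×4 + 4×1 + 1×3 + 2×2 = 27 → [31, 26, 26, 27]

Linear: [8, 20, 18, 27, 23, 6, 8], Circular: [31, 26, 26, 27]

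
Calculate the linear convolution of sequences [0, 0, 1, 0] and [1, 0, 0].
y[0] = 0×1 = 0; y[1] = 0×0 + 0×1 = 0; y[2] = 0×0 + 0×0 + 1×1 = 1; y[3] = 0×0 + 1×0 + 0×1 = 0; y[4] = 1×0 + 0×0 = 0; y[5] = 0×0 = 0

[0, 0, 1, 0, 0, 0]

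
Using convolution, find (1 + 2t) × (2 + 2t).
Ascending coefficients: a = [1, 2], b = [2, 2]. c[0] = 1×2 = 2; c[1] = 1×2 + 2×2 = 6; c[2] = 2×2 = 4. Result coefficients: [2, 6, 4] → 2 + 6t + 4t^2

2 + 6t + 4t^2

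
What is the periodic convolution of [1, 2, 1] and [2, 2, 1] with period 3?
Use y[k] = Σ_j s[j]·t[(k-j) mod 3]. y[0] = 1×2 + 2×1 + 1×2 = 6; y[1] = 1×2 + 2×2 + 1×1 = 7; y[2] = 1×1 + 2×2 + 1×2 = 7. Result: [6, 7, 7]

[6, 7, 7]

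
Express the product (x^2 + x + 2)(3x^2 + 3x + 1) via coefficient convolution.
Ascending coefficients: a = [2, 1, 1], b = [1, 3, 3]. c[0] = 2×1 = 2; c[1] = 2×3 + 1×1 = 7; c[2] = 2×3 + 1×3 + 1×1 = 10; c[3] = 1×3 + 1×3 = 6; c[4] = 1×3 = 3. Result coefficients: [2, 7, 10, 6, 3] → 3x^4 + 6x^3 + 10x^2 + 7x + 2

3x^4 + 6x^3 + 10x^2 + 7x + 2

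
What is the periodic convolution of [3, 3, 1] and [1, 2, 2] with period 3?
Use y[k] = Σ_j a[j]·b[(k-j) mod 3]. y[0] = 3×1 + 3×2 + 1×2 = 11; y[1] = 3×2 + 3×1 + 1×2 = 11; y[2] = 3×2 + 3×2 + 1×1 = 13. Result: [11, 11, 13]

[11, 11, 13]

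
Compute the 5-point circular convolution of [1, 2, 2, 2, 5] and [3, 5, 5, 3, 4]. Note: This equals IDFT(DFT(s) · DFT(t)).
Either evaluate y[k] = Σ_j s[j]·t[(k-j) mod 5] directly, or use IDFT(DFT(s) · DFT(t)). y[0] = 1×3 + 2×4 + 2×3 + 2×5 + 5×5 = 52; y[1] = 1×5 + 2×3 + 2×4 + 2×3 + 5×5 = 50; y[2] = 1×5 + 2×5 + 2×3 + 2×4 + 5×3 = 44; y[3] = 1×3 + 2×5 + 2×5 + 2×3 + 5×4 = 49; y[4] = 1×4 + 2×3 + 2×5 + 2×5 + 5×3 = 45. Result: [52, 50, 44, 49, 45]

[52, 50, 44, 49, 45]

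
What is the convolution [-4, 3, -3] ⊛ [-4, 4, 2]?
y[0] = -4×-4 = 16; y[1] = -4×4 + 3×-4 = -28; y[2] = -4×2 + 3×4 + -3×-4 = 16; y[3] = 3×2 + -3×4 = -6; y[4] = -3×2 = -6

[16, -28, 16, -6, -6]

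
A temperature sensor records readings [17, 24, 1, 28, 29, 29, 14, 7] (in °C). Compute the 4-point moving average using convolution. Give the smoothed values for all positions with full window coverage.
4-point moving average kernel = [1, 1, 1, 1]. Apply in 'valid' mode (full window coverage): avg[0] = (17 + 24 + 1 + 28) / 4 = 17.5; avg[1] = (24 + 1 + 28 + 29) / 4 = 20.5; avg[2] = (1 + 28 + 29 + 29) / 4 = 21.75; avg[3] = (28 + 29 + 29 + 14) / 4 = 25.0; avg[4] = (29 + 29 + 14 + 7) / 4 = 19.75. Smoothed values: [17.5, 20.5, 21.75, 25.0, 19.75]

[17.5, 20.5, 21.75, 25.0, 19.75]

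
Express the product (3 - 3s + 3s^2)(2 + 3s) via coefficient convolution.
Ascending coefficients: a = [3, -3, 3], b = [2, 3]. c[0] = 3×2 = 6; c[1] = 3×3 + -3×2 = 3; c[2] = -3×3 + 3×2 = -3; c[3] = 3×3 = 9. Result coefficients: [6, 3, -3, 9] → 6 + 3s - 3s^2 + 9s^3

6 + 3s - 3s^2 + 9s^3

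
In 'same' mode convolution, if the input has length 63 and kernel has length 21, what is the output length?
'Same' mode returns an output with the same length as the input: 63

63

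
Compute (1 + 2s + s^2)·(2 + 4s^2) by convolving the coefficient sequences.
Ascending coefficients: a = [1, 2, 1], b = [2, 0, 4]. c[0] = 1×2 = 2; c[1] = 1×0 + 2×2 = 4; c[2] = 1×4 + 2×0 + 1×2 = 6; c[3] = 2×4 + 1×0 = 8; c[4] = 1×4 = 4. Result coefficients: [2, 4, 6, 8, 4] → 2 + 4s + 6s^2 + 8s^3 + 4s^4

2 + 4s + 6s^2 + 8s^3 + 4s^4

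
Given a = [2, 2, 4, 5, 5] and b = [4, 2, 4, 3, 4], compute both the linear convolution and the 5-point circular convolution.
Linear: y_lin[0] = 2×4 = 8; y_lin[1] = 2×2 + 2×4 = 12; y_lin[2] = 2×4 + 2×2 + 4×4 = 28; y_lin[3] = 2×3 + 2×4 + 4×2 + 5×4 = 42; y_lin[4] = 2×4 + 2×3 + 4×4 + 5×2 + 5×4 = 60; y_lin[5] = 2×4 + 4×3 + 5×4 + 5×2 = 50; y_lin[6] = 4×4 + 5×3 + 5×4 = 51; y_lin[7] = 5×4 + 5×3 = 35; y_lin[8] = 5×4 = 20 → [8, 12, 28, 42, 60, 50, 51, 35, 20]. Circular (length 5): y[0] = 2×4 + 2×4 + 4×3 + 5×4 + 5×2 = 58; y[1] = 2×2 + 2×4 + 4×4 + 5×3 + 5×4 = 63; y[2] = 2×4 + 2×2 + 4×4 + 5×4 + 5×3 = 63; y[3] = 2×3 + 2×4 + 4×2 + 5×4 + 5×4 = 62; y[4] = 2×4 + 2×3 + 4×4 + 5×2 + 5×4 = 60 → [58, 63, 63, 62, 60]

Linear: [8, 12, 28, 42, 60, 50, 51, 35, 20], Circular: [58, 63, 63, 62, 60]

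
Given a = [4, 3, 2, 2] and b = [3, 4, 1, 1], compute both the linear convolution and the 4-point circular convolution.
Linear: y_lin[0] = 4×3 = 12; y_lin[1] = 4×4 + 3×3 = 25; y_lin[2] = 4×1 + 3×4 + 2×3 = 22; y_lin[3] = 4×1 + 3×1 + 2×4 + 2×3 = 21; y_lin[4] = 3×1 + 2×1 + 2×4 = 13; y_lin[5] = 2×1 + 2×1 = 4; y_lin[6] = 2×1 = 2 → [12, 25, 22, 21, 13, 4, 2]. Circular (length 4): y[0] = 4×3 + 3×1 + 2×1 + 2×4 = 25; y[1] = 4×4 + 3×3 + 2×1 + 2×1 = 29; y[2] = 4×1 + 3×4 + 2×3 + 2×1 = 24; y[3] = 4×1 + 3×1 + 2×4 + 2×3 = 21 → [25, 29, 24, 21]

Linear: [12, 25, 22, 21, 13, 4, 2], Circular: [25, 29, 24, 21]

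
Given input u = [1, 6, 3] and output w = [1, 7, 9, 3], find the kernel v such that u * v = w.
Output length 4 = len(u) + len(v) - 1 ⇒ len(v) = 2. Solve v forward using v[k] = (w[k] - Σ_{i≥1} u[i]·v[k-i]) / u[0]: v[0] = w[0] / u[0] = 1 / 1 = 1; v[1] = (w[1] - 6×1) / u[0] = (7 - 6×1) / 1 = 1. So v = [1, 1]. Forward-check [1, 6, 3] * [1, 1]: w[0] = 1×1 = 1; w[1] = 1×1 + 6×1 = 7; w[2] = 6×1 + 3×1 = 9; w[3] = 3×1 = 3 → [1, 7, 9, 3] ✓

[1, 1]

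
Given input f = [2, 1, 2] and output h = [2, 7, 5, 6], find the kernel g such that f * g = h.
Output length 4 = len(f) + len(g) - 1 ⇒ len(g) = 2. Solve g forward using g[k] = (h[k] - Σ_{i≥1} f[i]·g[k-i]) / f[0]: g[0] = h[0] / f[0] = 2 / 2 = 1; g[1] = (h[1] - 1×1) / f[0] = (7 - 1×1) / 2 = 3. So g = [1, 3]. Forward-check [2, 1, 2] * [1, 3]: h[0] = 2×1 = 2; h[1] = 2×3 + 1×1 = 7; h[2] = 1×3 + 2×1 = 5; h[3] = 2×3 = 6 → [2, 7, 5, 6] ✓

[1, 3]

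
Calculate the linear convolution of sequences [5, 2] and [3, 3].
y[0] = 5×3 = 15; y[1] = 5×3 + 2×3 = 21; y[2] = 2×3 = 6

[15, 21, 6]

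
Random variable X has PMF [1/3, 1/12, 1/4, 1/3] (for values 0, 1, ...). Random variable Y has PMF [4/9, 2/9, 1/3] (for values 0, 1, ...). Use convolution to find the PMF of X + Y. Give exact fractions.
P(X+Y=k) = Σ_i P(X=i)·P(Y=k-i) — a convolution of [1/3, 1/12, 1/4, 1/3] and [4/9, 2/9, 1/3]. P(X+Y=0) = (1/3)×(4/9) = 4/27; P(X+Y=1) = (1/3)×(2/9) + (1/12)×(4/9) = 2/27 + 1/27 = 1/9; P(X+Y=2) = (1/3)×(1/3) + (1/12)×(2/9) + (1/4)×(4/9) = 1/9 + 1/54 + 1/9 = 13/54; P(X+Y=3) = (1/12)×(1/3) + (1/4)×(2/9) + (1/3)×(4/9) = 1/36 + 1/18 + 4/27 = 25/108; P(X+Y=4) = (1/4)×(1/3) + (1/3)×(2/9) = 1/12 + 2/27 = 17/108; P(X+Y=5) = (1/3)×(1/3) = 1/9. PMF: [4/27, 1/9, 13/54, 25/108, 17/108, 1/9] (sums to 1 ✓)

[4/27, 1/9, 13/54, 25/108, 17/108, 1/9]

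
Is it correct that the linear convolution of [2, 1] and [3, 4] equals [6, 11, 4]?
Recompute linear convolution of [2, 1] and [3, 4]: y[0] = 2×3 = 6; y[1] = 2×4 + 1×3 = 11; y[2] = 1×4 = 4 → [6, 11, 4]. Given [6, 11, 4] matches, so answer: Yes

Yes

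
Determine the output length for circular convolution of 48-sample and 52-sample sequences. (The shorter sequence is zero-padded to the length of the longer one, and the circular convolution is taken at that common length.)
Circular convolution (zero-padding the shorter input) has length max(m, n) = max(48, 52) = 52

52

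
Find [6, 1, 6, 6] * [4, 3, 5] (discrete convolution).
y[0] = 6×4 = 24; y[1] = 6×3 + 1×4 = 22; y[2] = 6×5 + 1×3 + 6×4 = 57; y[3] = 1×5 + 6×3 + 6×4 = 47; y[4] = 6×5 + 6×3 = 48; y[5] = 6×5 = 30

[24, 22, 57, 47, 48, 30]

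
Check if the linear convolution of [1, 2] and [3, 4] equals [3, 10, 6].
Recompute linear convolution of [1, 2] and [3, 4]: y[0] = 1×3 = 3; y[1] = 1×4 + 2×3 = 10; y[2] = 2×4 = 8 → [3, 10, 8]. Compare to given [3, 10, 6]: they differ at index 2: given 6, correct 8, so answer: No

No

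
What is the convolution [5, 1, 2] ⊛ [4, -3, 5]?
y[0] = 5×4 = 20; y[1] = 5×-3 + 1×4 = -11; y[2] = 5×5 + 1×-3 + 2×4 = 30; y[3] = 1×5 + 2×-3 = -1; y[4] = 2×5 = 10

[20, -11, 30, -1, 10]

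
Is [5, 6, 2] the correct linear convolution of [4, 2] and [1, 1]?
Recompute linear convolution of [4, 2] and [1, 1]: y[0] = 4×1 = 4; y[1] = 4×1 + 2×1 = 6; y[2] = 2×1 = 2 → [4, 6, 2]. Compare to given [5, 6, 2]: they differ at index 0: given 5, correct 4, so answer: No

No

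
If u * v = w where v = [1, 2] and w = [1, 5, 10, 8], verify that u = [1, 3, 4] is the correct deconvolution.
Forward-compute [1, 3, 4] * [1, 2]: w[0] = 1×1 = 1; w[1] = 1×2 + 3×1 = 5; w[2] = 3×2 + 4×1 = 10; w[3] = 4×2 = 8 → [1, 5, 10, 8]. Matches given w = [1, 5, 10, 8], so verified.

Verified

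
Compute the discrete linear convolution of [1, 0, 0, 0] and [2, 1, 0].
y[0] = 1×2 = 2; y[1] = 1×1 + 0×2 = 1; y[2] = 1×0 + 0×1 + 0×2 = 0; y[3] = 0×0 + 0×1 + 0×2 = 0; y[4] = 0×0 + 0×1 = 0; y[5] = 0×0 = 0

[2, 1, 0, 0, 0, 0]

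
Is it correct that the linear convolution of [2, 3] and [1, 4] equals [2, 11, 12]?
Recompute linear convolution of [2, 3] and [1, 4]: y[0] = 2×1 = 2; y[1] = 2×4 + 3×1 = 11; y[2] = 3×4 = 12 → [2, 11, 12]. Given [2, 11, 12] matches, so answer: Yes

Yes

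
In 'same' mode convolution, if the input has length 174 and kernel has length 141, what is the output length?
'Same' mode returns an output with the same length as the input: 174

174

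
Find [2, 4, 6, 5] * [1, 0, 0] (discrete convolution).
y[0] = 2×1 = 2; y[1] = 2×0 + 4×1 = 4; y[2] = 2×0 + 4×0 + 6×1 = 6; y[3] = 4×0 + 6×0 + 5×1 = 5; y[4] = 6×0 + 5×0 = 0; y[5] = 5×0 = 0

[2, 4, 6, 5, 0, 0]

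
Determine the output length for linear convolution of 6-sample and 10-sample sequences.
Linear/full convolution length: m + n - 1 = 6 + 10 - 1 = 15

15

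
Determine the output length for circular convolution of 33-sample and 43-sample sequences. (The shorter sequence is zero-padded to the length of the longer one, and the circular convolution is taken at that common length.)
Circular convolution (zero-padding the shorter input) has length max(m, n) = max(33, 43) = 43

43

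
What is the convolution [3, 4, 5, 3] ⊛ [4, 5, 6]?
y[0] = 3×4 = 12; y[1] = 3×5 + 4×4 = 31; y[2] = 3×6 + 4×5 + 5×4 = 58; y[3] = 4×6 + 5×5 + 3×4 = 61; y[4] = 5×6 + 3×5 = 45; y[5] = 3×6 = 18

[12, 31, 58, 61, 45, 18]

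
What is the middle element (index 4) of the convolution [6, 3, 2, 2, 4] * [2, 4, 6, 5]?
Use y[k] = Σ_i a[i]·b[k-i] at k=4. y[4] = 3×5 + 2×6 + 2×4 + 4×2 = 43

43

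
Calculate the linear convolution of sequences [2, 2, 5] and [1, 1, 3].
y[0] = 2×1 = 2; y[1] = 2×1 + 2×1 = 4; y[2] = 2×3 + 2×1 + 5×1 = 13; y[3] = 2×3 + 5×1 = 11; y[4] = 5×3 = 15

[2, 4, 13, 11, 15]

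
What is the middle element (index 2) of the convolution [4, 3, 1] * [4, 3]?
Use y[k] = Σ_i a[i]·b[k-i] at k=2. y[2] = 3×3 + 1×4 = 13

13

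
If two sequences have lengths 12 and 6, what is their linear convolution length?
Linear/full convolution length: m + n - 1 = 12 + 6 - 1 = 17

17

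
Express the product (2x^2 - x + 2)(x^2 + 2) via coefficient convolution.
Ascending coefficients: a = [2, -1, 2], b = [2, 0, 1]. c[0] = 2×2 = 4; c[1] = 2×0 + -1×2 = -2; c[2] = 2×1 + -1×0 + 2×2 = 6; c[3] = -1×1 + 2×0 = -1; c[4] = 2×1 = 2. Result coefficients: [4, -2, 6, -1, 2] → 2x^4 - x^3 + 6x^2 - 2x + 4

2x^4 - x^3 + 6x^2 - 2x + 4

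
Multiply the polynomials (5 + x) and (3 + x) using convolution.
Ascending coefficients: a = [5, 1], b = [3, 1]. c[0] = 5×3 = 15; c[1] = 5×1 + 1×3 = 8; c[2] = 1×1 = 1. Result coefficients: [15, 8, 1] → 15 + 8x + x^2

15 + 8x + x^2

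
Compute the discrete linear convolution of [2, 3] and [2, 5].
y[0] = 2×2 = 4; y[1] = 2×5 + 3×2 = 16; y[2] = 3×5 = 15

[4, 16, 15]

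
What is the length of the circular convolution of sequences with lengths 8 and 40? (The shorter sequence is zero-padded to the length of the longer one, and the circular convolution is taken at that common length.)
Circular convolution (zero-padding the shorter input) has length max(m, n) = max(8, 40) = 40

40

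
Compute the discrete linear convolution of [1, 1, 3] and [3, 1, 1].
y[0] = 1×3 = 3; y[1] = 1×1 + 1×3 = 4; y[2] = 1×1 + 1×1 + 3×3 = 11; y[3] = 1×1 + 3×1 = 4; y[4] = 3×1 = 3

[3, 4, 11, 4, 3]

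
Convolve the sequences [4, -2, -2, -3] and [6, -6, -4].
y[0] = 4×6 = 24; y[1] = 4×-6 + -2×6 = -36; y[2] = 4×-4 + -2×-6 + -2×6 = -16; y[3] = -2×-4 + -2×-6 + -3×6 = 2; y[4] = -2×-4 + -3×-6 = 26; y[5] = -3×-4 = 12

[24, -36, -16, 2, 26, 12]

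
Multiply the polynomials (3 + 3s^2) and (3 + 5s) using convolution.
Ascending coefficients: a = [3, 0, 3], b = [3, 5]. c[0] = 3×3 = 9; c[1] = 3×5 + 0×3 = 15; c[2] = 0×5 + 3×3 = 9; c[3] = 3×5 = 15. Result coefficients: [9, 15, 9, 15] → 9 + 15s + 9s^2 + 15s^3

9 + 15s + 9s^2 + 15s^3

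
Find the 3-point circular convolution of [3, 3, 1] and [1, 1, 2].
Use y[k] = Σ_j f[j]·g[(k-j) mod 3]. y[0] = 3×1 + 3×2 + 1×1 = 10; y[1] = 3×1 + 3×1 + 1×2 = 8; y[2] = 3×2 + 3×1 + 1×1 = 10. Result: [10, 8, 10]

[10, 8, 10]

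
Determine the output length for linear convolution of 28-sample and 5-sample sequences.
Linear/full convolution length: m + n - 1 = 28 + 5 - 1 = 32

32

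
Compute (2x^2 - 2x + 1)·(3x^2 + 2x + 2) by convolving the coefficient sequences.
Ascending coefficients: a = [1, -2, 2], b = [2, 2, 3]. c[0] = 1×2 = 2; c[1] = 1×2 + -2×2 = -2; c[2] = 1×3 + -2×2 + 2×2 = 3; c[3] = -2×3 + 2×2 = -2; c[4] = 2×3 = 6. Result coefficients: [2, -2, 3, -2, 6] → 6x^4 - 2x^3 + 3x^2 - 2x + 2

6x^4 - 2x^3 + 3x^2 - 2x + 2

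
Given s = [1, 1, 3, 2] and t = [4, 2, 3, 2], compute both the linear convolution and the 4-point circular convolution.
Linear: y_lin[0] = 1×4 = 4; y_lin[1] = 1×2 + 1×4 = 6; y_lin[2] = 1×3 + 1×2 + 3×4 = 17; y_lin[3] = 1×2 + 1×3 + 3×2 + 2×4 = 19; y_lin[4] = 1×2 + 3×3 + 2×2 = 15; y_lin[5] = 3×2 + 2×3 = 12; y_lin[6] = 2×2 = 4 → [4, 6, 17, 19, 15, 12, 4]. Circular (length 4): y[0] = 1×4 + 1×2 + 3×3 + 2×2 = 19; y[1] = 1×2 + 1×4 + 3×2 + 2×3 = 18; y[2] = 1×3 + 1×2 + 3×4 + 2×2 = 21; y[3] = 1×2 + 1×3 + 3×2 + 2×4 = 19 → [19, 18, 21, 19]

Linear: [4, 6, 17, 19, 15, 12, 4], Circular: [19, 18, 21, 19]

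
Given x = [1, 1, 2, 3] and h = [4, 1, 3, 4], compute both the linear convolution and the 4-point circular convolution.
Linear: y_lin[0] = 1×4 = 4; y_lin[1] = 1×1 + 1×4 = 5; y_lin[2] = 1×3 + 1×1 + 2×4 = 12; y_lin[3] = 1×4 + 1×3 + 2×1 + 3×4 = 21; y_lin[4] = 1×4 + 2×3 + 3×1 = 13; y_lin[5] = 2×4 + 3×3 = 17; y_lin[6] = 3×4 = 12 → [4, 5, 12, 21, 13, 17, 12]. Circular (length 4): y[0] = 1×4 + 1×4 + 2×3 + 3×1 = 17; y[1] = 1×1 + 1×4 + 2×4 + 3×3 = 22; y[2] = 1×3 + 1×1 + 2×4 + 3×4 = 24; y[3] = 1×4 + 1×3 + 2×1 + 3×4 = 21 → [17, 22, 24, 21]

Linear: [4, 5, 12, 21, 13, 17, 12], Circular: [17, 22, 24, 21]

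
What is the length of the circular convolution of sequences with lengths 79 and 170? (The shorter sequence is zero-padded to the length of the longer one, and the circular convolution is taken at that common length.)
Circular convolution (zero-padding the shorter input) has length max(m, n) = max(79, 170) = 170

170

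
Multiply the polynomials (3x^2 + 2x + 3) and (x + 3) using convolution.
Ascending coefficients: a = [3, 2, 3], b = [3, 1]. c[0] = 3×3 = 9; c[1] = 3×1 + 2×3 = 9; c[2] = 2×1 + 3×3 = 11; c[3] = 3×1 = 3. Result coefficients: [9, 9, 11, 3] → 3x^3 + 11x^2 + 9x + 9

3x^3 + 11x^2 + 9x + 9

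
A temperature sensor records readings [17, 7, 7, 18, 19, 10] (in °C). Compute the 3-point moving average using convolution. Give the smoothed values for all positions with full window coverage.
3-point moving average kernel = [1, 1, 1]. Apply in 'valid' mode (full window coverage): avg[0] = (17 + 7 + 7) / 3 = 10.33; avg[1] = (7 + 7 + 18) / 3 = 10.67; avg[2] = (7 + 18 + 19) / 3 = 14.67; avg[3] = (18 + 19 + 10) / 3 = 15.67. Smoothed values: [10.33, 10.67, 14.67, 15.67]

[10.33, 10.67, 14.67, 15.67]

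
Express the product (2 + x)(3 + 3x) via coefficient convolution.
Ascending coefficients: a = [2, 1], b = [3, 3]. c[0] = 2×3 = 6; c[1] = 2×3 + 1×3 = 9; c[2] = 1×3 = 3. Result coefficients: [6, 9, 3] → 6 + 9x + 3x^2

6 + 9x + 3x^2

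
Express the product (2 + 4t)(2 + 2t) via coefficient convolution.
Ascending coefficients: a = [2, 4], b = [2, 2]. c[0] = 2×2 = 4; c[1] = 2×2 + 4×2 = 12; c[2] = 4×2 = 8. Result coefficients: [4, 12, 8] → 4 + 12t + 8t^2

4 + 12t + 8t^2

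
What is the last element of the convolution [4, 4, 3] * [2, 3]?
Use y[k] = Σ_i a[i]·b[k-i] at k=3. y[3] = 3×3 = 9

9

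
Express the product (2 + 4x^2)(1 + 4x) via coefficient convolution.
Ascending coefficients: a = [2, 0, 4], b = [1, 4]. c[0] = 2×1 = 2; c[1] = 2×4 + 0×1 = 8; c[2] = 0×4 + 4×1 = 4; c[3] = 4×4 = 16. Result coefficients: [2, 8, 4, 16] → 2 + 8x + 4x^2 + 16x^3

2 + 8x + 4x^2 + 16x^3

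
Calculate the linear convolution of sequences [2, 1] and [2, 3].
y[0] = 2×2 = 4; y[1] = 2×3 + 1×2 = 8; y[2] = 1×3 = 3

[4, 8, 3]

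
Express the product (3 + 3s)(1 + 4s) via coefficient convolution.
Ascending coefficients: a = [3, 3], b = [1, 4]. c[0] = 3×1 = 3; c[1] = 3×4 + 3×1 = 15; c[2] = 3×4 = 12. Result coefficients: [3, 15, 12] → 3 + 15s + 12s^2

3 + 15s + 12s^2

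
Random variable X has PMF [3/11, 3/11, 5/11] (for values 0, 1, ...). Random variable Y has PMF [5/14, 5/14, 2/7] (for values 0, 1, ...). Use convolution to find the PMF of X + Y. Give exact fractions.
P(X+Y=k) = Σ_i P(X=i)·P(Y=k-i) — a convolution of [3/11, 3/11, 5/11] and [5/14, 5/14, 2/7]. P(X+Y=0) = (3/11)×(5/14) = 15/154; P(X+Y=1) = (3/11)×(5/14) + (3/11)×(5/14) = 15/154 + 15/154 = 15/77; P(X+Y=2) = (3/11)×(2/7) + (3/11)×(5/14) + (5/11)×(5/14) = 6/77 + 15/154 + 25/154 = 26/77; P(X+Y=3) = (3/11)×(2/7) + (5/11)×(5/14) = 6/77 + 25/154 = 37/154; P(X+Y=4) = (5/11)×(2/7) = 10/77. PMF: [15/154, 15/77, 26/77, 37/154, 10/77] (sums to 1 ✓)

[15/154, 15/77, 26/77, 37/154, 10/77]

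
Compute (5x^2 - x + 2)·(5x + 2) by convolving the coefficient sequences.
Ascending coefficients: a = [2, -1, 5], b = [2, 5]. c[0] = 2×2 = 4; c[1] = 2×5 + -1×2 = 8; c[2] = -1×5 + 5×2 = 5; c[3] = 5×5 = 25. Result coefficients: [4, 8, 5, 25] → 25x^3 + 5x^2 + 8x + 4

25x^3 + 5x^2 + 8x + 4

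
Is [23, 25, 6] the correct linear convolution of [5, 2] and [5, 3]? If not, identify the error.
Recompute linear convolution of [5, 2] and [5, 3]: y[0] = 5×5 = 25; y[1] = 5×3 + 2×5 = 25; y[2] = 2×3 = 6 → [25, 25, 6]. Compare to given [23, 25, 6]: they differ at index 0: given 23, correct 25, so answer: No

No. Error at index 0: given 23, correct 25.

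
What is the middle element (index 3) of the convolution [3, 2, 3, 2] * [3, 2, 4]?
Use y[k] = Σ_i a[i]·b[k-i] at k=3. y[3] = 2×4 + 3×2 + 2×3 = 20

20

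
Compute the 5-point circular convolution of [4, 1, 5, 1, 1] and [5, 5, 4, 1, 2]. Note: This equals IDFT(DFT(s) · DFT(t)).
Either evaluate y[k] = Σ_j s[j]·t[(k-j) mod 5] directly, or use IDFT(DFT(s) · DFT(t)). y[0] = 4×5 + 1×2 + 5×1 + 1×4 + 1×5 = 36; y[1] = 4×5 + 1×5 + 5×2 + 1×1 + 1×4 = 40; y[2] = 4×4 + 1×5 + 5×5 + 1×2 + 1×1 = 49; y[3] = 4×1 + 1×4 + 5×5 + 1×5 + 1×2 = 40; y[4] = 4×2 + 1×1 + 5×4 + 1×5 + 1×5 = 39. Result: [36, 40, 49, 40, 39]

[36, 40, 49, 40, 39]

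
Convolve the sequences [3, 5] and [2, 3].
y[0] = 3×2 = 6; y[1] = 3×3 + 5×2 = 19; y[2] = 5×3 = 15

[6, 19, 15]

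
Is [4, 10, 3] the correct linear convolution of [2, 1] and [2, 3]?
Recompute linear convolution of [2, 1] and [2, 3]: y[0] = 2×2 = 4; y[1] = 2×3 + 1×2 = 8; y[2] = 1×3 = 3 → [4, 8, 3]. Compare to given [4, 10, 3]: they differ at index 1: given 10, correct 8, so answer: No

No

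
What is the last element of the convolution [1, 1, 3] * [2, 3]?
Use y[k] = Σ_i a[i]·b[k-i] at k=3. y[3] = 3×3 = 9

9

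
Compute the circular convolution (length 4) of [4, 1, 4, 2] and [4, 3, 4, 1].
Use y[k] = Σ_j f[j]·g[(k-j) mod 4]. y[0] = 4×4 + 1×1 + 4×4 + 2×3 = 39; y[1] = 4×3 + 1×4 + 4×1 + 2×4 = 28; y[2] = 4×4 + 1×3 + 4×4 + 2×1 = 37; y[3] = 4×1 + 1×4 + 4×3 + 2×4 = 28. Result: [39, 28, 37, 28]

[39, 28, 37, 28]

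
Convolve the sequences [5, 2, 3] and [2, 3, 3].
y[0] = 5×2 = 10; y[1] = 5×3 + 2×2 = 19; y[2] = 5×3 + 2×3 + 3×2 = 27; y[3] = 2×3 + 3×3 = 15; y[4] = 3×3 = 9

[10, 19, 27, 15, 9]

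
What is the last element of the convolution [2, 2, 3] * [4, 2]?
Use y[k] = Σ_i a[i]·b[k-i] at k=3. y[3] = 3×2 = 6

6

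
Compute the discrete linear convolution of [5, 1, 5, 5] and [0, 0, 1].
y[0] = 5×0 = 0; y[1] = 5×0 + 1×0 = 0; y[2] = 5×1 + 1×0 + 5×0 = 5; y[3] = 1×1 + 5×0 + 5×0 = 1; y[4] = 5×1 + 5×0 = 5; y[5] = 5×1 = 5

[0, 0, 5, 1, 5, 5]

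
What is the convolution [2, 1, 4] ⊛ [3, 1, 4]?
y[0] = 2×3 = 6; y[1] = 2×1 + 1×3 = 5; y[2] = 2×4 + 1×1 + 4×3 = 21; y[3] = 1×4 + 4×1 = 8; y[4] = 4×4 = 16

[6, 5, 21, 8, 16]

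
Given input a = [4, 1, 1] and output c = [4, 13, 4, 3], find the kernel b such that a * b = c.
Output length 4 = len(a) + len(b) - 1 ⇒ len(b) = 2. Solve b forward using b[k] = (c[k] - Σ_{i≥1} a[i]·b[k-i]) / a[0]: b[0] = c[0] / a[0] = 4 / 4 = 1; b[1] = (c[1] - 1×1) / a[0] = (13 - 1×1) / 4 = 3. So b = [1, 3]. Forward-check [4, 1, 1] * [1, 3]: c[0] = 4×1 = 4; c[1] = 4×3 + 1×1 = 13; c[2] = 1×3 + 1×1 = 4; c[3] = 1×3 = 3 → [4, 13, 4, 3] ✓

[1, 3]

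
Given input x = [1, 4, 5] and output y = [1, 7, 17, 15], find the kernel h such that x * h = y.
Output length 4 = len(x) + len(h) - 1 ⇒ len(h) = 2. Solve h forward using h[k] = (y[k] - Σ_{i≥1} x[i]·h[k-i]) / x[0]: h[0] = y[0] / x[0] = 1 / 1 = 1; h[1] = (y[1] - 4×1) / x[0] = (7 - 4×1) / 1 = 3. So h = [1, 3]. Forward-check [1, 4, 5] * [1, 3]: y[0] = 1×1 = 1; y[1] = 1×3 + 4×1 = 7; y[2] = 4×3 + 5×1 = 17; y[3] = 5×3 = 15 → [1, 7, 17, 15] ✓

[1, 3]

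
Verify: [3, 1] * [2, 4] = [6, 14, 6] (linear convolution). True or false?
Recompute linear convolution of [3, 1] and [2, 4]: y[0] = 3×2 = 6; y[1] = 3×4 + 1×2 = 14; y[2] = 1×4 = 4 → [6, 14, 4]. Compare to given [6, 14, 6]: they differ at index 2: given 6, correct 4, so answer: No

No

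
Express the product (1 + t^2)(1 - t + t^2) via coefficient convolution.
Ascending coefficients: a = [1, 0, 1], b = [1, -1, 1]. c[0] = 1×1 = 1; c[1] = 1×-1 + 0×1 = -1; c[2] = 1×1 + 0×-1 + 1×1 = 2; c[3] = 0×1 + 1×-1 = -1; c[4] = 1×1 = 1. Result coefficients: [1, -1, 2, -1, 1] → 1 - t + 2t^2 - t^3 + t^4

1 - t + 2t^2 - t^3 + t^4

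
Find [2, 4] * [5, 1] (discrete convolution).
y[0] = 2×5 = 10; y[1] = 2×1 + 4×5 = 22; y[2] = 4×1 = 4

[10, 22, 4]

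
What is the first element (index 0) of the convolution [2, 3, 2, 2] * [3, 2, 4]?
Use y[k] = Σ_i a[i]·b[k-i] at k=0. y[0] = 2×3 = 6

6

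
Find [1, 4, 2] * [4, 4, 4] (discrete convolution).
y[0] = 1×4 = 4; y[1] = 1×4 + 4×4 = 20; y[2] = 1×4 + 4×4 + 2×4 = 28; y[3] = 4×4 + 2×4 = 24; y[4] = 2×4 = 8

[4, 20, 28, 24, 8]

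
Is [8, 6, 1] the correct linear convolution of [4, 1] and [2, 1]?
Recompute linear convolution of [4, 1] and [2, 1]: y[0] = 4×2 = 8; y[1] = 4×1 + 1×2 = 6; y[2] = 1×1 = 1 → [8, 6, 1]. Given [8, 6, 1] matches, so answer: Yes

Yes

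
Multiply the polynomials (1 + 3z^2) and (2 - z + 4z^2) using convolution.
Ascending coefficients: a = [1, 0, 3], b = [2, -1, 4]. c[0] = 1×2 = 2; c[1] = 1×-1 + 0×2 = -1; c[2] = 1×4 + 0×-1 + 3×2 = 10; c[3] = 0×4 + 3×-1 = -3; c[4] = 3×4 = 12. Result coefficients: [2, -1, 10, -3, 12] → 2 - z + 10z^2 - 3z^3 + 12z^4

2 - z + 10z^2 - 3z^3 + 12z^4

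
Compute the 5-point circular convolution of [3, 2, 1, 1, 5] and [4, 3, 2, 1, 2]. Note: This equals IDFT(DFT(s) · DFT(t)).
Either evaluate y[k] = Σ_j s[j]·t[(k-j) mod 5] directly, or use IDFT(DFT(s) · DFT(t)). y[0] = 3×4 + 2×2 + 1×1 + 1×2 + 5×3 = 34; y[1] = 3×3 + 2×4 + 1×2 + 1×1 + 5×2 = 30; y[2] = 3×2 + 2×3 + 1×4 + 1×2 + 5×1 = 23; y[3] = 3×1 + 2×2 + 1×3 + 1×4 + 5×2 = 24; y[4] = 3×2 + 2×1 + 1×2 + 1×3 + 5×4 = 33. Result: [34, 30, 23, 24, 33]

[34, 30, 23, 24, 33]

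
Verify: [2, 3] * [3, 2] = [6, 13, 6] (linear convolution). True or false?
Recompute linear convolution of [2, 3] and [3, 2]: y[0] = 2×3 = 6; y[1] = 2×2 + 3×3 = 13; y[2] = 3×2 = 6 → [6, 13, 6]. Given [6, 13, 6] matches, so answer: Yes

Yes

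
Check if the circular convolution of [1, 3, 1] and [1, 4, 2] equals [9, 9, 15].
Recompute circular convolution of [1, 3, 1] and [1, 4, 2]: y[0] = 1×1 + 3×2 + 1×4 = 11; y[1] = 1×4 + 3×1 + 1×2 = 9; y[2] = 1×2 + 3×4 + 1×1 = 15 → [11, 9, 15]. Compare to given [9, 9, 15]: they differ at index 0: given 9, correct 11, so answer: No

No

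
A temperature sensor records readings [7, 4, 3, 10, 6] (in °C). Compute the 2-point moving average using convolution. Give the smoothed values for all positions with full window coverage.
2-point moving average kernel = [1, 1]. Apply in 'valid' mode (full window coverage): avg[0] = (7 + 4) / 2 = 5.5; avg[1] = (4 + 3) / 2 = 3.5; avg[2] = (3 + 10) / 2 = 6.5; avg[3] = (10 + 6) / 2 = 8.0. Smoothed values: [5.5, 3.5, 6.5, 8.0]

[5.5, 3.5, 6.5, 8.0]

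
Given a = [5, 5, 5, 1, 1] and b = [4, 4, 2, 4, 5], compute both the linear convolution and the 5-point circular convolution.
Linear: y_lin[0] = 5×4 = 20; y_lin[1] = 5×4 + 5×4 = 40; y_lin[2] = 5×2 + 5×4 + 5×4 = 50; y_lin[3] = 5×4 + 5×2 + 5×4 + 1×4 = 54; y_lin[4] = 5×5 + 5×4 + 5×2 + 1×4 + 1×4 = 63; y_lin[5] = 5×5 + 5×4 + 1×2 + 1×4 = 51; y_lin[6] = 5×5 + 1×4 + 1×2 = 31; y_lin[7] = 1×5 + 1×4 = 9; y_lin[8] = 1×5 = 5 → [20, 40, 50, 54, 63, 51, 31, 9, 5]. Circular (length 5): y[0] = 5×4 + 5×5 + 5×4 + 1×2 + 1×4 = 71; y[1] = 5×4 + 5×4 + 5×5 + 1×4 + 1×2 = 71; y[2] = 5×2 + 5×4 + 5×4 + 1×5 + 1×4 = 59; y[3] = 5×4 + 5×2 + 5×4 + 1×4 + 1×5 = 59; y[4] = 5×5 + 5×4 + 5×2 + 1×4 + 1×4 = 63 → [71, 71, 59, 59, 63]

Linear: [20, 40, 50, 54, 63, 51, 31, 9, 5], Circular: [71, 71, 59, 59, 63]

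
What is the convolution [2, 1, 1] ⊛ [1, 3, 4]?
y[0] = 2×1 = 2; y[1] = 2×3 + 1×1 = 7; y[2] = 2×4 + 1×3 + 1×1 = 12; y[3] = 1×4 + 1×3 = 7; y[4] = 1×4 = 4

[2, 7, 12, 7, 4]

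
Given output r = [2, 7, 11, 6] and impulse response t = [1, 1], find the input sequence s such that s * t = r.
Deconvolve r=[2, 7, 11, 6] by t=[1, 1]. Since t[0]=1, solve forward: s[0] = r[0] / 1 = 2; s[1] = (r[1] - 2×1) / 1 = 5; s[2] = (r[2] - 5×1) / 1 = 6. So s = [2, 5, 6]. Check by forward convolution: r[0] = 2×1 = 2; r[1] = 2×1 + 5×1 = 7; r[2] = 5×1 + 6×1 = 11; r[3] = 6×1 = 6

[2, 5, 6]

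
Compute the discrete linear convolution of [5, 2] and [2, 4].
y[0] = 5×2 = 10; y[1] = 5×4 + 2×2 = 24; y[2] = 2×4 = 8

[10, 24, 8]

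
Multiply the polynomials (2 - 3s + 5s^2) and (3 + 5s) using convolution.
Ascending coefficients: a = [2, -3, 5], b = [3, 5]. c[0] = 2×3 = 6; c[1] = 2×5 + -3×3 = 1; c[2] = -3×5 + 5×3 = 0; c[3] = 5×5 = 25. Result coefficients: [6, 1, 0, 25] → 6 + s + 25s^3

6 + s + 25s^3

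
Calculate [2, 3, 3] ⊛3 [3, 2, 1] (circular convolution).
Use y[k] = Σ_j s[j]·t[(k-j) mod 3]. y[0] = 2×3 + 3×1 + 3×2 = 15; y[1] = 2×2 + 3×3 + 3×1 = 16; y[2] = 2×1 + 3×2 + 3×3 = 17. Result: [15, 16, 17]

[15, 16, 17]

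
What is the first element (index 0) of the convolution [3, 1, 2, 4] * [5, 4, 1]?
Use y[k] = Σ_i a[i]·b[k-i] at k=0. y[0] = 3×5 = 15

15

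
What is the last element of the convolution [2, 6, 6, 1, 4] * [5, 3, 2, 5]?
Use y[k] = Σ_i a[i]·b[k-i] at k=7. y[7] = 4×5 = 20

20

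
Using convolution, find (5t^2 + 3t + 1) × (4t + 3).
Ascending coefficients: a = [1, 3, 5], b = [3, 4]. c[0] = 1×3 = 3; c[1] = 1×4 + 3×3 = 13; c[2] = 3×4 + 5×3 = 27; c[3] = 5×4 = 20. Result coefficients: [3, 13, 27, 20] → 20t^3 + 27t^2 + 13t + 3

20t^3 + 27t^2 + 13t + 3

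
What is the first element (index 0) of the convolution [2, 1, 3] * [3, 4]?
Use y[k] = Σ_i a[i]·b[k-i] at k=0. y[0] = 2×3 = 6

6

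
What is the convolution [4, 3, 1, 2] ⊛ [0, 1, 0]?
y[0] = 4×0 = 0; y[1] = 4×1 + 3×0 = 4; y[2] = 4×0 + 3×1 + 1×0 = 3; y[3] = 3×0 + 1×1 + 2×0 = 1; y[4] = 1×0 + 2×1 = 2; y[5] = 2×0 = 0

[0, 4, 3, 1, 2, 0]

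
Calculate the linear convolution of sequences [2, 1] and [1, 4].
y[0] = 2×1 = 2; y[1] = 2×4 + 1×1 = 9; y[2] = 1×4 = 4

[2, 9, 4]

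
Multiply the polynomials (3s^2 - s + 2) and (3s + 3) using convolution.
Ascending coefficients: a = [2, -1, 3], b = [3, 3]. c[0] = 2×3 = 6; c[1] = 2×3 + -1×3 = 3; c[2] = -1×3 + 3×3 = 6; c[3] = 3×3 = 9. Result coefficients: [6, 3, 6, 9] → 9s^3 + 6s^2 + 3s + 6

9s^3 + 6s^2 + 3s + 6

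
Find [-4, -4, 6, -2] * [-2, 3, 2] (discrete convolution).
y[0] = -4×-2 = 8; y[1] = -4×3 + -4×-2 = -4; y[2] = -4×2 + -4×3 + 6×-2 = -32; y[3] = -4×2 + 6×3 + -2×-2 = 14; y[4] = 6×2 + -2×3 = 6; y[5] = -2×2 = -4

[8, -4, -32, 14, 6, -4]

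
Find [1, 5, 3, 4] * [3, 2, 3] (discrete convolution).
y[0] = 1×3 = 3; y[1] = 1×2 + 5×3 = 17; y[2] = 1×3 + 5×2 + 3×3 = 22; y[3] = 5×3 + 3×2 + 4×3 = 33; y[4] = 3×3 + 4×2 = 17; y[5] = 4×3 = 12

[3, 17, 22, 33, 17, 12]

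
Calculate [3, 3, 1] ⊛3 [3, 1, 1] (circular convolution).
Use y[k] = Σ_j u[j]·v[(k-j) mod 3]. y[0] = 3×3 + 3×1 + 1×1 = 13; y[1] = 3×1 + 3×3 + 1×1 = 13; y[2] = 3×1 + 3×1 + 1×3 = 9. Result: [13, 13, 9]

[13, 13, 9]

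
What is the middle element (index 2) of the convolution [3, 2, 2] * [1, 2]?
Use y[k] = Σ_i a[i]·b[k-i] at k=2. y[2] = 2×2 + 2×1 = 6

6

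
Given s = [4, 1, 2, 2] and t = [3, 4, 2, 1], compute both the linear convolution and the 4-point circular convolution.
Linear: y_lin[0] = 4×3 = 12; y_lin[1] = 4×4 + 1×3 = 19; y_lin[2] = 4×2 + 1×4 + 2×3 = 18; y_lin[3] = 4×1 + 1×2 + 2×4 + 2×3 = 20; y_lin[4] = 1×1 + 2×2 + 2×4 = 13; y_lin[5] = 2×1 + 2×2 = 6; y_lin[6] = 2×1 = 2 → [12, 19, 18, 20, 13, 6, 2]. Circular (length 4): y[0] = 4×3 + 1×1 + 2×2 + 2×4 = 25; y[1] = 4×4 + 1×3 + 2×1 + 2×2 = 25; y[2] = 4×2 + 1×4 + 2×3 + 2×1 = 20; y[3] = 4×1 + 1×2 + 2×4 + 2×3 = 20 → [25, 25, 20, 20]

Linear: [12, 19, 18, 20, 13, 6, 2], Circular: [25, 25, 20, 20]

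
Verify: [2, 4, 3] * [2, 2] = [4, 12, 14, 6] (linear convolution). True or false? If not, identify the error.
Recompute linear convolution of [2, 4, 3] and [2, 2]: y[0] = 2×2 = 4; y[1] = 2×2 + 4×2 = 12; y[2] = 4×2 + 3×2 = 14; y[3] = 3×2 = 6 → [4, 12, 14, 6]. Given [4, 12, 14, 6] matches, so answer: Yes

Yes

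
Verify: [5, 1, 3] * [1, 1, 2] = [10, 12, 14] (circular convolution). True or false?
Recompute circular convolution of [5, 1, 3] and [1, 1, 2]: y[0] = 5×1 + 1×2 + 3×1 = 10; y[1] = 5×1 + 1×1 + 3×2 = 12; y[2] = 5×2 + 1×1 + 3×1 = 14 → [10, 12, 14]. Given [10, 12, 14] matches, so answer: Yes

Yes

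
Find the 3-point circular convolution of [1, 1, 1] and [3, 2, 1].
Use y[k] = Σ_j u[j]·v[(k-j) mod 3]. y[0] = 1×3 + 1×1 + 1×2 = 6; y[1] = 1×2 + 1×3 + 1×1 = 6; y[2] = 1×1 + 1×2 + 1×3 = 6. Result: [6, 6, 6]

[6, 6, 6]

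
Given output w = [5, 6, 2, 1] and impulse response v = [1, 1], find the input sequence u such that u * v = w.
Deconvolve w=[5, 6, 2, 1] by v=[1, 1]. Since v[0]=1, solve forward: u[0] = w[0] / 1 = 5; u[1] = (w[1] - 5×1) / 1 = 1; u[2] = (w[2] - 1×1) / 1 = 1. So u = [5, 1, 1]. Check by forward convolution: w[0] = 5×1 = 5; w[1] = 5×1 + 1×1 = 6; w[2] = 1×1 + 1×1 = 2; w[3] = 1×1 = 1

[5, 1, 1]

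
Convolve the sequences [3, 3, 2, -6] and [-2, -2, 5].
y[0] = 3×-2 = -6; y[1] = 3×-2 + 3×-2 = -12; y[2] = 3×5 + 3×-2 + 2×-2 = 5; y[3] = 3×5 + 2×-2 + -6×-2 = 23; y[4] = 2×5 + -6×-2 = 22; y[5] = -6×5 = -30

[-6, -12, 5, 23, 22, -30]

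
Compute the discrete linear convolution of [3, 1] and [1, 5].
y[0] = 3×1 = 3; y[1] = 3×5 + 1×1 = 16; y[2] = 1×5 = 5

[3, 16, 5]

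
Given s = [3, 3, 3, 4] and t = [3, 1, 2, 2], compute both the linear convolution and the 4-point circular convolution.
Linear: y_lin[0] = 3×3 = 9; y_lin[1] = 3×1 + 3×3 = 12; y_lin[2] = 3×2 + 3×1 + 3×3 = 18; y_lin[3] = 3×2 + 3×2 + 3×1 + 4×3 = 27; y_lin[4] = 3×2 + 3×2 + 4×1 = 16; y_lin[5] = 3×2 + 4×2 = 14; y_lin[6] = 4×2 = 8 → [9, 12, 18, 27, 16, 14, 8]. Circular (length 4): y[0] = 3×3 + 3×2 + 3×2 + 4×1 = 25; y[1] = 3×1 + 3×3 + 3×2 + 4×2 = 26; y[2] = 3×2 + 3×1 + 3×3 + 4×2 = 26; y[3] = 3×2 + 3×2 + 3×1 + 4×3 = 27 → [25, 26, 26, 27]

Linear: [9, 12, 18, 27, 16, 14, 8], Circular: [25, 26, 26, 27]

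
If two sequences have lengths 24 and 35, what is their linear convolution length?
Linear/full convolution length: m + n - 1 = 24 + 35 - 1 = 58

58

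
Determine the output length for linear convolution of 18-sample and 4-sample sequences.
Linear/full convolution length: m + n - 1 = 18 + 4 - 1 = 21

21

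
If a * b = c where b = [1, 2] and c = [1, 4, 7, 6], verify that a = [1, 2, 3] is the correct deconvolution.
Forward-compute [1, 2, 3] * [1, 2]: c[0] = 1×1 = 1; c[1] = 1×2 + 2×1 = 4; c[2] = 2×2 + 3×1 = 7; c[3] = 3×2 = 6 → [1, 4, 7, 6]. Matches given c = [1, 4, 7, 6], so verified.

Verified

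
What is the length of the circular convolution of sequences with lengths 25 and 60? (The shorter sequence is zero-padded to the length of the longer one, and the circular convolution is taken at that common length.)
Circular convolution (zero-padding the shorter input) has length max(m, n) = max(25, 60) = 60

60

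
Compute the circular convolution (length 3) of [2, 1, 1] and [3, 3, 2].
Use y[k] = Σ_j x[j]·h[(k-j) mod 3]. y[0] = 2×3 + 1×2 + 1×3 = 11; y[1] = 2×3 + 1×3 + 1×2 = 11; y[2] = 2×2 + 1×3 + 1×3 = 10. Result: [11, 11, 10]

[11, 11, 10]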